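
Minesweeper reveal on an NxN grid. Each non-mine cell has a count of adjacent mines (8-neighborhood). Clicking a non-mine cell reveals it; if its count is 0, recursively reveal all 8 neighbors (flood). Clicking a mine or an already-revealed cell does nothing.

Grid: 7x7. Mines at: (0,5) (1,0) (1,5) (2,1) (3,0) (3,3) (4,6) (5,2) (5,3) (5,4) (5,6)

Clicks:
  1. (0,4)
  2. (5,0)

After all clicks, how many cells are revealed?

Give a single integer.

Answer: 7

Derivation:
Click 1 (0,4) count=2: revealed 1 new [(0,4)] -> total=1
Click 2 (5,0) count=0: revealed 6 new [(4,0) (4,1) (5,0) (5,1) (6,0) (6,1)] -> total=7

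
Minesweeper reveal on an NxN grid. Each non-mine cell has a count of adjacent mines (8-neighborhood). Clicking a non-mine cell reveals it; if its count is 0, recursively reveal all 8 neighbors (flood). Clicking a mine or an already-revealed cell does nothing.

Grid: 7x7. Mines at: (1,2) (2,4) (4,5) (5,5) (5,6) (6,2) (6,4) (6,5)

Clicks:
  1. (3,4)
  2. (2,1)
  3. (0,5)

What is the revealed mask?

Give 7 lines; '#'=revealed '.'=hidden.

Click 1 (3,4) count=2: revealed 1 new [(3,4)] -> total=1
Click 2 (2,1) count=1: revealed 1 new [(2,1)] -> total=2
Click 3 (0,5) count=0: revealed 12 new [(0,3) (0,4) (0,5) (0,6) (1,3) (1,4) (1,5) (1,6) (2,5) (2,6) (3,5) (3,6)] -> total=14

Answer: ...####
...####
.#...##
....###
.......
.......
.......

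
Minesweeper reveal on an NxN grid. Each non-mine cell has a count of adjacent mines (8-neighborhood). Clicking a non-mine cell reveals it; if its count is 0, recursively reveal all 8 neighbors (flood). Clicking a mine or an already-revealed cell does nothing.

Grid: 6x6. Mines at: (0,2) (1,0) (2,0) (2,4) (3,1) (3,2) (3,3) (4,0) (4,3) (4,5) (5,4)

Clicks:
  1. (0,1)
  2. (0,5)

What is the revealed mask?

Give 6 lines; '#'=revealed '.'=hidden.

Answer: .#.###
...###
......
......
......
......

Derivation:
Click 1 (0,1) count=2: revealed 1 new [(0,1)] -> total=1
Click 2 (0,5) count=0: revealed 6 new [(0,3) (0,4) (0,5) (1,3) (1,4) (1,5)] -> total=7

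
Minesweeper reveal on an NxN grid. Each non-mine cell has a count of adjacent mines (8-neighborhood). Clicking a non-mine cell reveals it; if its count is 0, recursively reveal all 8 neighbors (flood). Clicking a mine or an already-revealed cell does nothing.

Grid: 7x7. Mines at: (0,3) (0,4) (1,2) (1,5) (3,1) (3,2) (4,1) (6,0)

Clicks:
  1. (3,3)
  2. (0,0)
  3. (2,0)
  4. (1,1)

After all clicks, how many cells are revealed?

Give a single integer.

Answer: 7

Derivation:
Click 1 (3,3) count=1: revealed 1 new [(3,3)] -> total=1
Click 2 (0,0) count=0: revealed 6 new [(0,0) (0,1) (1,0) (1,1) (2,0) (2,1)] -> total=7
Click 3 (2,0) count=1: revealed 0 new [(none)] -> total=7
Click 4 (1,1) count=1: revealed 0 new [(none)] -> total=7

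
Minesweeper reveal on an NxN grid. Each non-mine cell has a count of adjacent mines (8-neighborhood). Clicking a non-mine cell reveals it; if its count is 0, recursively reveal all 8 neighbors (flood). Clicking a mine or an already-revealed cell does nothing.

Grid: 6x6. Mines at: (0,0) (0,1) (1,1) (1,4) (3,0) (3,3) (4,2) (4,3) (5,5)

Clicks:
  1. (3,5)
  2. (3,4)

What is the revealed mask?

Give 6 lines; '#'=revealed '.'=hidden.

Answer: ......
......
....##
....##
....##
......

Derivation:
Click 1 (3,5) count=0: revealed 6 new [(2,4) (2,5) (3,4) (3,5) (4,4) (4,5)] -> total=6
Click 2 (3,4) count=2: revealed 0 new [(none)] -> total=6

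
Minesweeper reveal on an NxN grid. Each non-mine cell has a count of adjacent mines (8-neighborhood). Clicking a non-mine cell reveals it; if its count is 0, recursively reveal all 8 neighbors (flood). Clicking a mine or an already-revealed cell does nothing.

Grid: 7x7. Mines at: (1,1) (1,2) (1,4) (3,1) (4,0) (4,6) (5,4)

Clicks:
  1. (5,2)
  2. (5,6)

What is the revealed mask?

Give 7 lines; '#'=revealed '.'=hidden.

Click 1 (5,2) count=0: revealed 11 new [(4,1) (4,2) (4,3) (5,0) (5,1) (5,2) (5,3) (6,0) (6,1) (6,2) (6,3)] -> total=11
Click 2 (5,6) count=1: revealed 1 new [(5,6)] -> total=12

Answer: .......
.......
.......
.......
.###...
####..#
####...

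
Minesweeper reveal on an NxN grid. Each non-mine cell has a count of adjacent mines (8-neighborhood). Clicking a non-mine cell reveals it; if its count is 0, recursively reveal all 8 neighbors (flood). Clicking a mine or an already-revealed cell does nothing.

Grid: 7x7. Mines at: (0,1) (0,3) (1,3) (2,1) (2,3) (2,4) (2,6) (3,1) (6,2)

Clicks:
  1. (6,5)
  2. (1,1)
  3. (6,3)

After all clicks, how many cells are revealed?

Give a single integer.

Answer: 20

Derivation:
Click 1 (6,5) count=0: revealed 19 new [(3,2) (3,3) (3,4) (3,5) (3,6) (4,2) (4,3) (4,4) (4,5) (4,6) (5,2) (5,3) (5,4) (5,5) (5,6) (6,3) (6,4) (6,5) (6,6)] -> total=19
Click 2 (1,1) count=2: revealed 1 new [(1,1)] -> total=20
Click 3 (6,3) count=1: revealed 0 new [(none)] -> total=20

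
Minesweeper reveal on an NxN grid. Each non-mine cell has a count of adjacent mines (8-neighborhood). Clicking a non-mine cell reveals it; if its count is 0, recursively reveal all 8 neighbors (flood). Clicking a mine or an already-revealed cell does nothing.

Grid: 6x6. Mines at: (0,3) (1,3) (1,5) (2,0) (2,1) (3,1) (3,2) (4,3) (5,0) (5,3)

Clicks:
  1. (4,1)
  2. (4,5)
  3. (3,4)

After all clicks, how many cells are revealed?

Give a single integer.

Click 1 (4,1) count=3: revealed 1 new [(4,1)] -> total=1
Click 2 (4,5) count=0: revealed 8 new [(2,4) (2,5) (3,4) (3,5) (4,4) (4,5) (5,4) (5,5)] -> total=9
Click 3 (3,4) count=1: revealed 0 new [(none)] -> total=9

Answer: 9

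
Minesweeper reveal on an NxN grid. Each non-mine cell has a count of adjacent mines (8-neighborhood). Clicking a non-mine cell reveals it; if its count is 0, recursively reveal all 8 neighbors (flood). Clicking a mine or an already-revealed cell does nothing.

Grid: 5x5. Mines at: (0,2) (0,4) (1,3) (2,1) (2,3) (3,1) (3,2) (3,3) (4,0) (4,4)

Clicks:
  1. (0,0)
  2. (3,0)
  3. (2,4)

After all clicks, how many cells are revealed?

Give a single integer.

Click 1 (0,0) count=0: revealed 4 new [(0,0) (0,1) (1,0) (1,1)] -> total=4
Click 2 (3,0) count=3: revealed 1 new [(3,0)] -> total=5
Click 3 (2,4) count=3: revealed 1 new [(2,4)] -> total=6

Answer: 6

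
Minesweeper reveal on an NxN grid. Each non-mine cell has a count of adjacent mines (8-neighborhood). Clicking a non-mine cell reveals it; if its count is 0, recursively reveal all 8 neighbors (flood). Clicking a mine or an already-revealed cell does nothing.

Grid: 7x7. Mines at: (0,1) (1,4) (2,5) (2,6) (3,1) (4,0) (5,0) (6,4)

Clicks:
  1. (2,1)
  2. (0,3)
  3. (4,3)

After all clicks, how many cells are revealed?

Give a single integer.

Answer: 27

Derivation:
Click 1 (2,1) count=1: revealed 1 new [(2,1)] -> total=1
Click 2 (0,3) count=1: revealed 1 new [(0,3)] -> total=2
Click 3 (4,3) count=0: revealed 25 new [(2,2) (2,3) (2,4) (3,2) (3,3) (3,4) (3,5) (3,6) (4,1) (4,2) (4,3) (4,4) (4,5) (4,6) (5,1) (5,2) (5,3) (5,4) (5,5) (5,6) (6,1) (6,2) (6,3) (6,5) (6,6)] -> total=27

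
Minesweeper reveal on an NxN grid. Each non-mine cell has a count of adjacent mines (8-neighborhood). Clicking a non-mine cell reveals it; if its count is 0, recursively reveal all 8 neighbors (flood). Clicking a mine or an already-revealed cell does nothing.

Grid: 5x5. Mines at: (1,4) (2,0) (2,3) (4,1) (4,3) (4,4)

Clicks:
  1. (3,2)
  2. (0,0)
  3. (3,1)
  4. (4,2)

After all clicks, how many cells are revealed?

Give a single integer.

Click 1 (3,2) count=3: revealed 1 new [(3,2)] -> total=1
Click 2 (0,0) count=0: revealed 8 new [(0,0) (0,1) (0,2) (0,3) (1,0) (1,1) (1,2) (1,3)] -> total=9
Click 3 (3,1) count=2: revealed 1 new [(3,1)] -> total=10
Click 4 (4,2) count=2: revealed 1 new [(4,2)] -> total=11

Answer: 11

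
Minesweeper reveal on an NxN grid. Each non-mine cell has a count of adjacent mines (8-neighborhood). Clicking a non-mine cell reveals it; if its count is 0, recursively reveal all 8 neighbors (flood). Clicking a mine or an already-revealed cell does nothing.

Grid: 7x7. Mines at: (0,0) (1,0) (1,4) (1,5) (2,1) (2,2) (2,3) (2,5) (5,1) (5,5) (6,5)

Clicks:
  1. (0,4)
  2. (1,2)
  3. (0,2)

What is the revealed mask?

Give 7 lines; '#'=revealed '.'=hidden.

Click 1 (0,4) count=2: revealed 1 new [(0,4)] -> total=1
Click 2 (1,2) count=3: revealed 1 new [(1,2)] -> total=2
Click 3 (0,2) count=0: revealed 5 new [(0,1) (0,2) (0,3) (1,1) (1,3)] -> total=7

Answer: .####..
.###...
.......
.......
.......
.......
.......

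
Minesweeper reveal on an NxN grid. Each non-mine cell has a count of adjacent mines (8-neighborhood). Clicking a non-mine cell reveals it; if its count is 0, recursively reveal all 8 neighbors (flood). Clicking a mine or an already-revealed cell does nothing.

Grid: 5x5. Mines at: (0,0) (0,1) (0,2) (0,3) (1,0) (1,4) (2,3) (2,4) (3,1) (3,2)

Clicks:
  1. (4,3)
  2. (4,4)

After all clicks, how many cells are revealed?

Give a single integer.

Click 1 (4,3) count=1: revealed 1 new [(4,3)] -> total=1
Click 2 (4,4) count=0: revealed 3 new [(3,3) (3,4) (4,4)] -> total=4

Answer: 4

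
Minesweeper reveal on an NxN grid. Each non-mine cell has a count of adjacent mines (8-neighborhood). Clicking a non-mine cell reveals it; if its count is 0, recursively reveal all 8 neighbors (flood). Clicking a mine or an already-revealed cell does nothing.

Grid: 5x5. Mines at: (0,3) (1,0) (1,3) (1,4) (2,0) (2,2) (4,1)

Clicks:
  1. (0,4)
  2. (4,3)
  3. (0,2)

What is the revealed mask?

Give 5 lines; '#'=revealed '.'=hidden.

Answer: ..#.#
.....
...##
..###
..###

Derivation:
Click 1 (0,4) count=3: revealed 1 new [(0,4)] -> total=1
Click 2 (4,3) count=0: revealed 8 new [(2,3) (2,4) (3,2) (3,3) (3,4) (4,2) (4,3) (4,4)] -> total=9
Click 3 (0,2) count=2: revealed 1 new [(0,2)] -> total=10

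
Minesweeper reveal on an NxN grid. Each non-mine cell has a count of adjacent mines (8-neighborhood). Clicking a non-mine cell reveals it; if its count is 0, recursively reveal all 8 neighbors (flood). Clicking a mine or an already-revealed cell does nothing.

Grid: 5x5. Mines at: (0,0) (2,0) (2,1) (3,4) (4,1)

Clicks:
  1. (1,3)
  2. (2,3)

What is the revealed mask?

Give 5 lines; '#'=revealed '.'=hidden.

Answer: .####
.####
..###
.....
.....

Derivation:
Click 1 (1,3) count=0: revealed 11 new [(0,1) (0,2) (0,3) (0,4) (1,1) (1,2) (1,3) (1,4) (2,2) (2,3) (2,4)] -> total=11
Click 2 (2,3) count=1: revealed 0 new [(none)] -> total=11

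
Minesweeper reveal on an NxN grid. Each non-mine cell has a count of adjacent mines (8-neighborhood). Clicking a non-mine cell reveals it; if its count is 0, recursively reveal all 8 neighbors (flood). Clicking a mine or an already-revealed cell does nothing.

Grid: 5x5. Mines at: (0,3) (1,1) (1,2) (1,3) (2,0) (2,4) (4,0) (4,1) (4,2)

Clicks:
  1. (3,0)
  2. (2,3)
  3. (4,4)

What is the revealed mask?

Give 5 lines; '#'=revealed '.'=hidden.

Answer: .....
.....
...#.
#..##
...##

Derivation:
Click 1 (3,0) count=3: revealed 1 new [(3,0)] -> total=1
Click 2 (2,3) count=3: revealed 1 new [(2,3)] -> total=2
Click 3 (4,4) count=0: revealed 4 new [(3,3) (3,4) (4,3) (4,4)] -> total=6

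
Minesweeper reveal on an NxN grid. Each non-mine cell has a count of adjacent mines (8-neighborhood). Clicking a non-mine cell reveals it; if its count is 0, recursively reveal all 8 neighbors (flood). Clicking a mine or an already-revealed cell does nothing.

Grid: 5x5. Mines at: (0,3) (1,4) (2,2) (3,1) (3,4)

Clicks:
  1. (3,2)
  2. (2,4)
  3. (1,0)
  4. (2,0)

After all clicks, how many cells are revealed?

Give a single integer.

Click 1 (3,2) count=2: revealed 1 new [(3,2)] -> total=1
Click 2 (2,4) count=2: revealed 1 new [(2,4)] -> total=2
Click 3 (1,0) count=0: revealed 8 new [(0,0) (0,1) (0,2) (1,0) (1,1) (1,2) (2,0) (2,1)] -> total=10
Click 4 (2,0) count=1: revealed 0 new [(none)] -> total=10

Answer: 10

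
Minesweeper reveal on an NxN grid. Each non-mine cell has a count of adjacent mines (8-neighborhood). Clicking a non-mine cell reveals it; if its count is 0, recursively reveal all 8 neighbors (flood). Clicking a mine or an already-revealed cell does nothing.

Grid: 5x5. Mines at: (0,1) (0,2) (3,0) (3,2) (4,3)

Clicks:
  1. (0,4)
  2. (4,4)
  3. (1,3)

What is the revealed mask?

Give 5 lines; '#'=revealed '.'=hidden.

Click 1 (0,4) count=0: revealed 8 new [(0,3) (0,4) (1,3) (1,4) (2,3) (2,4) (3,3) (3,4)] -> total=8
Click 2 (4,4) count=1: revealed 1 new [(4,4)] -> total=9
Click 3 (1,3) count=1: revealed 0 new [(none)] -> total=9

Answer: ...##
...##
...##
...##
....#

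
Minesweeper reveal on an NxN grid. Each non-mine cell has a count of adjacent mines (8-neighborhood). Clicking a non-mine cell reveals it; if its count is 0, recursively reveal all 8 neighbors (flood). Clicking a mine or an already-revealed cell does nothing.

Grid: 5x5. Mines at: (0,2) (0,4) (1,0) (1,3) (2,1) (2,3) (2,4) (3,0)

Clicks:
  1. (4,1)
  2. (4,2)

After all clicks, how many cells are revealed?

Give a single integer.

Answer: 8

Derivation:
Click 1 (4,1) count=1: revealed 1 new [(4,1)] -> total=1
Click 2 (4,2) count=0: revealed 7 new [(3,1) (3,2) (3,3) (3,4) (4,2) (4,3) (4,4)] -> total=8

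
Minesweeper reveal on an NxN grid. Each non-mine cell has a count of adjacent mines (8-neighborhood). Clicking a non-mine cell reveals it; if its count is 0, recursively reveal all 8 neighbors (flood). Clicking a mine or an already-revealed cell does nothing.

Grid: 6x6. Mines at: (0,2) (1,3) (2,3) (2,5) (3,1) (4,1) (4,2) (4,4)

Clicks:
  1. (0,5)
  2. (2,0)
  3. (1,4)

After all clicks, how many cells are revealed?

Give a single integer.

Click 1 (0,5) count=0: revealed 4 new [(0,4) (0,5) (1,4) (1,5)] -> total=4
Click 2 (2,0) count=1: revealed 1 new [(2,0)] -> total=5
Click 3 (1,4) count=3: revealed 0 new [(none)] -> total=5

Answer: 5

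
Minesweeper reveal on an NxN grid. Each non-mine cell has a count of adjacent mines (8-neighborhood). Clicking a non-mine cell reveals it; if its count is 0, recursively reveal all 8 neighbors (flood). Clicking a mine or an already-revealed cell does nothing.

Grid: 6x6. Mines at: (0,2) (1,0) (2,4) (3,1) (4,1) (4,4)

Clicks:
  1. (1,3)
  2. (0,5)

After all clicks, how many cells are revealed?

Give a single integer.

Answer: 6

Derivation:
Click 1 (1,3) count=2: revealed 1 new [(1,3)] -> total=1
Click 2 (0,5) count=0: revealed 5 new [(0,3) (0,4) (0,5) (1,4) (1,5)] -> total=6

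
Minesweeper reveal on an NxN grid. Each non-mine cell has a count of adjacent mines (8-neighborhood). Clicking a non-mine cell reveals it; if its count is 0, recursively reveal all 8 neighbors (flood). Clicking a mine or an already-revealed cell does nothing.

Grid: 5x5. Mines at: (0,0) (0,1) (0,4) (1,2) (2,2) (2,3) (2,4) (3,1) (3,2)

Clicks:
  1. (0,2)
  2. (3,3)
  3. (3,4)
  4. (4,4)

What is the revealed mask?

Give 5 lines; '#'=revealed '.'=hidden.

Answer: ..#..
.....
.....
...##
...##

Derivation:
Click 1 (0,2) count=2: revealed 1 new [(0,2)] -> total=1
Click 2 (3,3) count=4: revealed 1 new [(3,3)] -> total=2
Click 3 (3,4) count=2: revealed 1 new [(3,4)] -> total=3
Click 4 (4,4) count=0: revealed 2 new [(4,3) (4,4)] -> total=5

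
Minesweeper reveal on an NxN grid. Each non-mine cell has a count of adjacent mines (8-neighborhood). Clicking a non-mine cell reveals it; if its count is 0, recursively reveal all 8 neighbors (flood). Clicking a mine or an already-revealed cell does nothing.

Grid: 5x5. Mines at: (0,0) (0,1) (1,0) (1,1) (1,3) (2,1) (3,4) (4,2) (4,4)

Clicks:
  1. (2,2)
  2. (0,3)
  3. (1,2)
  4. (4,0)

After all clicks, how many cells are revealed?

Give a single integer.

Answer: 7

Derivation:
Click 1 (2,2) count=3: revealed 1 new [(2,2)] -> total=1
Click 2 (0,3) count=1: revealed 1 new [(0,3)] -> total=2
Click 3 (1,2) count=4: revealed 1 new [(1,2)] -> total=3
Click 4 (4,0) count=0: revealed 4 new [(3,0) (3,1) (4,0) (4,1)] -> total=7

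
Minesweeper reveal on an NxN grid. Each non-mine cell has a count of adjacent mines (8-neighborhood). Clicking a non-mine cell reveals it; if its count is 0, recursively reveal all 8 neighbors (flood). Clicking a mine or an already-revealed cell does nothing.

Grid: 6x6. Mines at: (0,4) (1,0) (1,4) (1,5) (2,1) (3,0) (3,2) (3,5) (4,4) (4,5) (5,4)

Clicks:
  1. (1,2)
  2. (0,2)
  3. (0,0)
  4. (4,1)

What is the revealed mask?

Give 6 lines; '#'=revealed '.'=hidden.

Answer: ####..
.###..
......
......
.#....
......

Derivation:
Click 1 (1,2) count=1: revealed 1 new [(1,2)] -> total=1
Click 2 (0,2) count=0: revealed 5 new [(0,1) (0,2) (0,3) (1,1) (1,3)] -> total=6
Click 3 (0,0) count=1: revealed 1 new [(0,0)] -> total=7
Click 4 (4,1) count=2: revealed 1 new [(4,1)] -> total=8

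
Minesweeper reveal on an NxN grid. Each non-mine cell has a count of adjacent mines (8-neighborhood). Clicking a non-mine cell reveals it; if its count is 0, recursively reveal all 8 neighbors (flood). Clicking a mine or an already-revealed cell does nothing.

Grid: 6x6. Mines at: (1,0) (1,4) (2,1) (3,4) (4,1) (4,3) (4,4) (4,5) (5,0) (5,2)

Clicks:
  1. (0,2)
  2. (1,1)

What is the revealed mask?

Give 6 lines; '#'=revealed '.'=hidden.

Click 1 (0,2) count=0: revealed 6 new [(0,1) (0,2) (0,3) (1,1) (1,2) (1,3)] -> total=6
Click 2 (1,1) count=2: revealed 0 new [(none)] -> total=6

Answer: .###..
.###..
......
......
......
......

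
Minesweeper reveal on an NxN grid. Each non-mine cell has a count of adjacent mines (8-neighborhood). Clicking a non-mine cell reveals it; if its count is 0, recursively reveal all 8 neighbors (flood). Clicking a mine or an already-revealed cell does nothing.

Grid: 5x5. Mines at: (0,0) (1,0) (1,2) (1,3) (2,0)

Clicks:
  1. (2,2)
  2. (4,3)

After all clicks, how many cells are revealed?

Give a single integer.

Click 1 (2,2) count=2: revealed 1 new [(2,2)] -> total=1
Click 2 (4,3) count=0: revealed 13 new [(2,1) (2,3) (2,4) (3,0) (3,1) (3,2) (3,3) (3,4) (4,0) (4,1) (4,2) (4,3) (4,4)] -> total=14

Answer: 14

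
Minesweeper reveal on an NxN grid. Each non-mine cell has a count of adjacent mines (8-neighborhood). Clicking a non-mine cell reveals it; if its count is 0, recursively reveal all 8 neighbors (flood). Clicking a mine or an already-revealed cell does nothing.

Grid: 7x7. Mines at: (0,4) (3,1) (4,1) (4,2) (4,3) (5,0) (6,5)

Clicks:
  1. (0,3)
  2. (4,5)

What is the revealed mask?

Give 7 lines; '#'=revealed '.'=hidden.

Click 1 (0,3) count=1: revealed 1 new [(0,3)] -> total=1
Click 2 (4,5) count=0: revealed 30 new [(0,0) (0,1) (0,2) (0,5) (0,6) (1,0) (1,1) (1,2) (1,3) (1,4) (1,5) (1,6) (2,0) (2,1) (2,2) (2,3) (2,4) (2,5) (2,6) (3,2) (3,3) (3,4) (3,5) (3,6) (4,4) (4,5) (4,6) (5,4) (5,5) (5,6)] -> total=31

Answer: ####.##
#######
#######
..#####
....###
....###
.......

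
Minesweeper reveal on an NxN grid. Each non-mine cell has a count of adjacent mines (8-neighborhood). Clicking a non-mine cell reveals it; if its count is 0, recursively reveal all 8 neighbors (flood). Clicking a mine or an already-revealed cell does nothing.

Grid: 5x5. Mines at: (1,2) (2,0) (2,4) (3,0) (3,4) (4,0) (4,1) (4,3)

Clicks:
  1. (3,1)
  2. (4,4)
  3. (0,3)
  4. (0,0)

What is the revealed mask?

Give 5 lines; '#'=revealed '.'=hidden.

Answer: ##.#.
##...
.....
.#...
....#

Derivation:
Click 1 (3,1) count=4: revealed 1 new [(3,1)] -> total=1
Click 2 (4,4) count=2: revealed 1 new [(4,4)] -> total=2
Click 3 (0,3) count=1: revealed 1 new [(0,3)] -> total=3
Click 4 (0,0) count=0: revealed 4 new [(0,0) (0,1) (1,0) (1,1)] -> total=7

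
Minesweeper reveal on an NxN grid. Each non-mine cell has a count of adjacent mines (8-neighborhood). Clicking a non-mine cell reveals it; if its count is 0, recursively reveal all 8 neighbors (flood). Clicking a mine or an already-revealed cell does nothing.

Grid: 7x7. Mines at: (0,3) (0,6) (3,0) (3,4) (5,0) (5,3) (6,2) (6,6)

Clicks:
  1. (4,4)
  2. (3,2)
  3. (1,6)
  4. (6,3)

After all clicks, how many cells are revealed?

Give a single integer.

Answer: 20

Derivation:
Click 1 (4,4) count=2: revealed 1 new [(4,4)] -> total=1
Click 2 (3,2) count=0: revealed 17 new [(0,0) (0,1) (0,2) (1,0) (1,1) (1,2) (1,3) (2,0) (2,1) (2,2) (2,3) (3,1) (3,2) (3,3) (4,1) (4,2) (4,3)] -> total=18
Click 3 (1,6) count=1: revealed 1 new [(1,6)] -> total=19
Click 4 (6,3) count=2: revealed 1 new [(6,3)] -> total=20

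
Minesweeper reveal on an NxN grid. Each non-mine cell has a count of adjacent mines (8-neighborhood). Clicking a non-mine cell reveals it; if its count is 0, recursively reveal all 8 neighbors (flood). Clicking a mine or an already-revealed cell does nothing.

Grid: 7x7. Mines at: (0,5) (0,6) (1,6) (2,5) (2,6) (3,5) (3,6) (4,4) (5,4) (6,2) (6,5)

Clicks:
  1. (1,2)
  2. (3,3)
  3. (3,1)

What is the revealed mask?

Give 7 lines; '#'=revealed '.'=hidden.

Answer: #####..
#####..
#####..
#####..
####...
####...
##.....

Derivation:
Click 1 (1,2) count=0: revealed 30 new [(0,0) (0,1) (0,2) (0,3) (0,4) (1,0) (1,1) (1,2) (1,3) (1,4) (2,0) (2,1) (2,2) (2,3) (2,4) (3,0) (3,1) (3,2) (3,3) (3,4) (4,0) (4,1) (4,2) (4,3) (5,0) (5,1) (5,2) (5,3) (6,0) (6,1)] -> total=30
Click 2 (3,3) count=1: revealed 0 new [(none)] -> total=30
Click 3 (3,1) count=0: revealed 0 new [(none)] -> total=30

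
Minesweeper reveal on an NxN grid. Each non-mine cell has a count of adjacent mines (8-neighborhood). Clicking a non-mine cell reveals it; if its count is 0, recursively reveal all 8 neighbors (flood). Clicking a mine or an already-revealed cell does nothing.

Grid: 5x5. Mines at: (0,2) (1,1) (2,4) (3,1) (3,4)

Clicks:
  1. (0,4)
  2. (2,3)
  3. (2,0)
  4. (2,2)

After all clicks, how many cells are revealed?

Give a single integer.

Answer: 7

Derivation:
Click 1 (0,4) count=0: revealed 4 new [(0,3) (0,4) (1,3) (1,4)] -> total=4
Click 2 (2,3) count=2: revealed 1 new [(2,3)] -> total=5
Click 3 (2,0) count=2: revealed 1 new [(2,0)] -> total=6
Click 4 (2,2) count=2: revealed 1 new [(2,2)] -> total=7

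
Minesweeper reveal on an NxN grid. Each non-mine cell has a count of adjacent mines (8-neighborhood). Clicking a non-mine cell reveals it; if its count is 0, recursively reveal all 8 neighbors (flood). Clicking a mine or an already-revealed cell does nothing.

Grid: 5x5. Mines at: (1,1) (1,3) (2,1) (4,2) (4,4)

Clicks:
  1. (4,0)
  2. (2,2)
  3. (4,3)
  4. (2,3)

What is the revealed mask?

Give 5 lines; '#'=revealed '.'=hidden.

Answer: .....
.....
..##.
##...
##.#.

Derivation:
Click 1 (4,0) count=0: revealed 4 new [(3,0) (3,1) (4,0) (4,1)] -> total=4
Click 2 (2,2) count=3: revealed 1 new [(2,2)] -> total=5
Click 3 (4,3) count=2: revealed 1 new [(4,3)] -> total=6
Click 4 (2,3) count=1: revealed 1 new [(2,3)] -> total=7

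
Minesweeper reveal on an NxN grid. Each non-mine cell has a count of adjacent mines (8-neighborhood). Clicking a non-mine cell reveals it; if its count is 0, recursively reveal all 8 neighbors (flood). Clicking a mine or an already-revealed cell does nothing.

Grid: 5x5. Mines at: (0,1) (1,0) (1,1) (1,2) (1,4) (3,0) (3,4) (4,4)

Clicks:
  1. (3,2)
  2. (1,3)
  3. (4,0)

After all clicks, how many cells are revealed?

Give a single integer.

Click 1 (3,2) count=0: revealed 9 new [(2,1) (2,2) (2,3) (3,1) (3,2) (3,3) (4,1) (4,2) (4,3)] -> total=9
Click 2 (1,3) count=2: revealed 1 new [(1,3)] -> total=10
Click 3 (4,0) count=1: revealed 1 new [(4,0)] -> total=11

Answer: 11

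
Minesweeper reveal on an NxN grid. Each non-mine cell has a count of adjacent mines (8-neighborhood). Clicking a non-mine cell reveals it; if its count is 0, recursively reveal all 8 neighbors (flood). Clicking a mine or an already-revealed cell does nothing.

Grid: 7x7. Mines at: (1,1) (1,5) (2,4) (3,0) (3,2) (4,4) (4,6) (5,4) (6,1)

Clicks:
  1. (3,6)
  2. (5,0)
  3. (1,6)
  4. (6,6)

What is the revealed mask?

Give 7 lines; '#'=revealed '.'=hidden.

Click 1 (3,6) count=1: revealed 1 new [(3,6)] -> total=1
Click 2 (5,0) count=1: revealed 1 new [(5,0)] -> total=2
Click 3 (1,6) count=1: revealed 1 new [(1,6)] -> total=3
Click 4 (6,6) count=0: revealed 4 new [(5,5) (5,6) (6,5) (6,6)] -> total=7

Answer: .......
......#
.......
......#
.......
#....##
.....##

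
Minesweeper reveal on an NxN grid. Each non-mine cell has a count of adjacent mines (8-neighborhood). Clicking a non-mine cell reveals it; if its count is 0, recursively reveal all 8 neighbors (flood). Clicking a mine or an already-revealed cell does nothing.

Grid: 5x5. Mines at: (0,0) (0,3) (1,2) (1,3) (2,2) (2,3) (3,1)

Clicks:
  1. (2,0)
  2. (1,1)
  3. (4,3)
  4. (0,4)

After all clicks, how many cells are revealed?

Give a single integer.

Answer: 9

Derivation:
Click 1 (2,0) count=1: revealed 1 new [(2,0)] -> total=1
Click 2 (1,1) count=3: revealed 1 new [(1,1)] -> total=2
Click 3 (4,3) count=0: revealed 6 new [(3,2) (3,3) (3,4) (4,2) (4,3) (4,4)] -> total=8
Click 4 (0,4) count=2: revealed 1 new [(0,4)] -> total=9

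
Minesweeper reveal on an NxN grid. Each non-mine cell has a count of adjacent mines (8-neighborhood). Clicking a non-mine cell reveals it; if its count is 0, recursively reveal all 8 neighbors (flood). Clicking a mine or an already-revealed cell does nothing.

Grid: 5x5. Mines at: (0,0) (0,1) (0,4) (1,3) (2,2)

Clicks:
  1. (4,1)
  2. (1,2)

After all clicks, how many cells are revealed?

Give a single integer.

Answer: 17

Derivation:
Click 1 (4,1) count=0: revealed 16 new [(1,0) (1,1) (2,0) (2,1) (2,3) (2,4) (3,0) (3,1) (3,2) (3,3) (3,4) (4,0) (4,1) (4,2) (4,3) (4,4)] -> total=16
Click 2 (1,2) count=3: revealed 1 new [(1,2)] -> total=17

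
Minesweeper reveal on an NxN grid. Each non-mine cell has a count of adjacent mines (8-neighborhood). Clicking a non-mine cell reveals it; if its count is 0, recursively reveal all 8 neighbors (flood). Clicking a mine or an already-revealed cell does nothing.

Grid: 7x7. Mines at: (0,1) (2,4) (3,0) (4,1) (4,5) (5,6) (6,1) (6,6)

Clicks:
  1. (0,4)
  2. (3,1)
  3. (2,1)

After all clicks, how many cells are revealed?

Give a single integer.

Answer: 16

Derivation:
Click 1 (0,4) count=0: revealed 14 new [(0,2) (0,3) (0,4) (0,5) (0,6) (1,2) (1,3) (1,4) (1,5) (1,6) (2,5) (2,6) (3,5) (3,6)] -> total=14
Click 2 (3,1) count=2: revealed 1 new [(3,1)] -> total=15
Click 3 (2,1) count=1: revealed 1 new [(2,1)] -> total=16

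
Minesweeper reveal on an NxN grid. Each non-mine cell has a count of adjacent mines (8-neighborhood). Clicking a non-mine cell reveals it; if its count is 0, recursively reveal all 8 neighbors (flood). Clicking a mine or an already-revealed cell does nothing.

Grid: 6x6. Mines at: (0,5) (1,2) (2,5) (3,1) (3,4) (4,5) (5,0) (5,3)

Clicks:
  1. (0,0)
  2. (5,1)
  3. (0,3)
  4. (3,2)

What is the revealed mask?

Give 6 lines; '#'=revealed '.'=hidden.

Click 1 (0,0) count=0: revealed 6 new [(0,0) (0,1) (1,0) (1,1) (2,0) (2,1)] -> total=6
Click 2 (5,1) count=1: revealed 1 new [(5,1)] -> total=7
Click 3 (0,3) count=1: revealed 1 new [(0,3)] -> total=8
Click 4 (3,2) count=1: revealed 1 new [(3,2)] -> total=9

Answer: ##.#..
##....
##....
..#...
......
.#....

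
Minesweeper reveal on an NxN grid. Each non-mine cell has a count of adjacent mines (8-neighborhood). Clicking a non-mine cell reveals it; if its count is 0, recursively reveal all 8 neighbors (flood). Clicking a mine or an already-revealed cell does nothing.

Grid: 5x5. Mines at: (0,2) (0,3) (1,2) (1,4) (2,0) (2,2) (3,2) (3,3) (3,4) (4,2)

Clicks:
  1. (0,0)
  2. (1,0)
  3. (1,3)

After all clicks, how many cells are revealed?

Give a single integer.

Answer: 5

Derivation:
Click 1 (0,0) count=0: revealed 4 new [(0,0) (0,1) (1,0) (1,1)] -> total=4
Click 2 (1,0) count=1: revealed 0 new [(none)] -> total=4
Click 3 (1,3) count=5: revealed 1 new [(1,3)] -> total=5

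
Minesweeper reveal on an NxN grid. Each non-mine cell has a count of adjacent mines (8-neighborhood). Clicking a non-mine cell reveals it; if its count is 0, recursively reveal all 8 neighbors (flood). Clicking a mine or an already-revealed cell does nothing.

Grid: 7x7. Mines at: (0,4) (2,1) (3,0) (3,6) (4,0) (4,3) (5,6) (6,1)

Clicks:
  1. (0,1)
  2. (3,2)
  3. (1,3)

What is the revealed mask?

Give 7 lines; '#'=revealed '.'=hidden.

Answer: ####...
####...
.......
..#....
.......
.......
.......

Derivation:
Click 1 (0,1) count=0: revealed 8 new [(0,0) (0,1) (0,2) (0,3) (1,0) (1,1) (1,2) (1,3)] -> total=8
Click 2 (3,2) count=2: revealed 1 new [(3,2)] -> total=9
Click 3 (1,3) count=1: revealed 0 new [(none)] -> total=9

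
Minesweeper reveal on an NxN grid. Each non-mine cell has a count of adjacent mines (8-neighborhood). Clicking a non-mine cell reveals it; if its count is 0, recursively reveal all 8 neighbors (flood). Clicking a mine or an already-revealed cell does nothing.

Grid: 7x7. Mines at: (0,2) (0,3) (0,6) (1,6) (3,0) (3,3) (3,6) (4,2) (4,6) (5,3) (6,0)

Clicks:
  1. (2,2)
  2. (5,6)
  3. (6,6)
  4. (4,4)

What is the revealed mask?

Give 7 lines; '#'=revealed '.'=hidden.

Answer: .......
.......
..#....
.......
....#..
....###
....###

Derivation:
Click 1 (2,2) count=1: revealed 1 new [(2,2)] -> total=1
Click 2 (5,6) count=1: revealed 1 new [(5,6)] -> total=2
Click 3 (6,6) count=0: revealed 5 new [(5,4) (5,5) (6,4) (6,5) (6,6)] -> total=7
Click 4 (4,4) count=2: revealed 1 new [(4,4)] -> total=8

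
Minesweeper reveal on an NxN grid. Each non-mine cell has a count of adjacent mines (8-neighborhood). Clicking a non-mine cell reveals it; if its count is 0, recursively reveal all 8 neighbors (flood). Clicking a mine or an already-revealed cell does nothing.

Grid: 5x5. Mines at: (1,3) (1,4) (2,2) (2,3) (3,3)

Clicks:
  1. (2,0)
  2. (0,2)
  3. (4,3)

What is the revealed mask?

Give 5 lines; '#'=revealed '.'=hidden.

Answer: ###..
###..
##...
###..
####.

Derivation:
Click 1 (2,0) count=0: revealed 14 new [(0,0) (0,1) (0,2) (1,0) (1,1) (1,2) (2,0) (2,1) (3,0) (3,1) (3,2) (4,0) (4,1) (4,2)] -> total=14
Click 2 (0,2) count=1: revealed 0 new [(none)] -> total=14
Click 3 (4,3) count=1: revealed 1 new [(4,3)] -> total=15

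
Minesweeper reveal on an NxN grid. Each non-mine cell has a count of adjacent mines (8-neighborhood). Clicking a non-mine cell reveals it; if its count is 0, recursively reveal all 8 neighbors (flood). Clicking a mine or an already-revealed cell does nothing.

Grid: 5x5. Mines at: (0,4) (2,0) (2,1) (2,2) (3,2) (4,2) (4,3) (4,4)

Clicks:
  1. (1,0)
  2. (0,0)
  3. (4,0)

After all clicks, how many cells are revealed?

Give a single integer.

Answer: 12

Derivation:
Click 1 (1,0) count=2: revealed 1 new [(1,0)] -> total=1
Click 2 (0,0) count=0: revealed 7 new [(0,0) (0,1) (0,2) (0,3) (1,1) (1,2) (1,3)] -> total=8
Click 3 (4,0) count=0: revealed 4 new [(3,0) (3,1) (4,0) (4,1)] -> total=12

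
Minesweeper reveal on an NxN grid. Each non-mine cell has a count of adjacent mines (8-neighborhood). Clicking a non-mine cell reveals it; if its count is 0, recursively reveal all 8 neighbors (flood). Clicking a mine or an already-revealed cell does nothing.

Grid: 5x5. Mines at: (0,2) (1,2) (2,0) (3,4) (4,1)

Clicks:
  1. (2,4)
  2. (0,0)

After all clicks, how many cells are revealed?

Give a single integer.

Answer: 5

Derivation:
Click 1 (2,4) count=1: revealed 1 new [(2,4)] -> total=1
Click 2 (0,0) count=0: revealed 4 new [(0,0) (0,1) (1,0) (1,1)] -> total=5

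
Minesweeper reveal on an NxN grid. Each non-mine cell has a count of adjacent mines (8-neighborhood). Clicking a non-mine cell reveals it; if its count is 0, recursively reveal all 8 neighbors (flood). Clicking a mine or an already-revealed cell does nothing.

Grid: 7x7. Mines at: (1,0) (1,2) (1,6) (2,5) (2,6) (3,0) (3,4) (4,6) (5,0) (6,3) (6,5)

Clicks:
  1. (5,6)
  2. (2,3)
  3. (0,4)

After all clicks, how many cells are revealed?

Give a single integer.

Answer: 8

Derivation:
Click 1 (5,6) count=2: revealed 1 new [(5,6)] -> total=1
Click 2 (2,3) count=2: revealed 1 new [(2,3)] -> total=2
Click 3 (0,4) count=0: revealed 6 new [(0,3) (0,4) (0,5) (1,3) (1,4) (1,5)] -> total=8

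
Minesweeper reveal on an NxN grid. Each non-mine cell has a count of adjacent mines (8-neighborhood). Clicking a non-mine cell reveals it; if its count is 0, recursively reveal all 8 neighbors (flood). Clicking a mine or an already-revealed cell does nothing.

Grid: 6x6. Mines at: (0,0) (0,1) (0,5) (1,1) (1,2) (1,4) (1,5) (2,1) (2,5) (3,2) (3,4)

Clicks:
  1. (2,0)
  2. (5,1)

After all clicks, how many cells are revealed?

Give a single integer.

Answer: 15

Derivation:
Click 1 (2,0) count=2: revealed 1 new [(2,0)] -> total=1
Click 2 (5,1) count=0: revealed 14 new [(3,0) (3,1) (4,0) (4,1) (4,2) (4,3) (4,4) (4,5) (5,0) (5,1) (5,2) (5,3) (5,4) (5,5)] -> total=15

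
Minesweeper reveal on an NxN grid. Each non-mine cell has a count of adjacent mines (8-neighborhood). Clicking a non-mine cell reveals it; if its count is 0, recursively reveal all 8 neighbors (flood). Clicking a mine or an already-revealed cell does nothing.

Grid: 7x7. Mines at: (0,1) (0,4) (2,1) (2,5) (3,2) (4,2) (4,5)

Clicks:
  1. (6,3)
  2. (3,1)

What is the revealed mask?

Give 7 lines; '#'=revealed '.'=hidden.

Answer: .......
.......
.......
##.....
##.....
#######
#######

Derivation:
Click 1 (6,3) count=0: revealed 18 new [(3,0) (3,1) (4,0) (4,1) (5,0) (5,1) (5,2) (5,3) (5,4) (5,5) (5,6) (6,0) (6,1) (6,2) (6,3) (6,4) (6,5) (6,6)] -> total=18
Click 2 (3,1) count=3: revealed 0 new [(none)] -> total=18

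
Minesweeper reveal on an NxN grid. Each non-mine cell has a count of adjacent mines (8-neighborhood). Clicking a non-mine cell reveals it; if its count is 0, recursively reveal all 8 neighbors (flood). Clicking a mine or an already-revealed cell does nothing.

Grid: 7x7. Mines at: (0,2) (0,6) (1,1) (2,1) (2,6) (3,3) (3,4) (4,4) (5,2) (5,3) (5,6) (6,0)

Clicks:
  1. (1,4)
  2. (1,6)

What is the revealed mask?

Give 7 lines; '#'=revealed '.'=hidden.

Answer: ...###.
...####
...###.
.......
.......
.......
.......

Derivation:
Click 1 (1,4) count=0: revealed 9 new [(0,3) (0,4) (0,5) (1,3) (1,4) (1,5) (2,3) (2,4) (2,5)] -> total=9
Click 2 (1,6) count=2: revealed 1 new [(1,6)] -> total=10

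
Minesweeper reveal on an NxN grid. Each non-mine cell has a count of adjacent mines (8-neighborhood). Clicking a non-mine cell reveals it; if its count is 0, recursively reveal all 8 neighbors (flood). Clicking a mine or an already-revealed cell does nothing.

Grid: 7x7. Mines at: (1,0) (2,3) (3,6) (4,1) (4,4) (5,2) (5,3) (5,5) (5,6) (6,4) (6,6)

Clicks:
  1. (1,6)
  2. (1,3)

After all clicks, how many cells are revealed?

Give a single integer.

Answer: 15

Derivation:
Click 1 (1,6) count=0: revealed 15 new [(0,1) (0,2) (0,3) (0,4) (0,5) (0,6) (1,1) (1,2) (1,3) (1,4) (1,5) (1,6) (2,4) (2,5) (2,6)] -> total=15
Click 2 (1,3) count=1: revealed 0 new [(none)] -> total=15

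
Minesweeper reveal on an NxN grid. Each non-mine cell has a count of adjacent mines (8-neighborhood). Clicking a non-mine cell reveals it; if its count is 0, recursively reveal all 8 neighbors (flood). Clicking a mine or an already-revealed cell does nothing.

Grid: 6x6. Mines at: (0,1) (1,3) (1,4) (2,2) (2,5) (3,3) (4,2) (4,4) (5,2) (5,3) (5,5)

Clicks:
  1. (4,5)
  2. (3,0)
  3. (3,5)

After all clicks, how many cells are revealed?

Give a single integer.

Click 1 (4,5) count=2: revealed 1 new [(4,5)] -> total=1
Click 2 (3,0) count=0: revealed 10 new [(1,0) (1,1) (2,0) (2,1) (3,0) (3,1) (4,0) (4,1) (5,0) (5,1)] -> total=11
Click 3 (3,5) count=2: revealed 1 new [(3,5)] -> total=12

Answer: 12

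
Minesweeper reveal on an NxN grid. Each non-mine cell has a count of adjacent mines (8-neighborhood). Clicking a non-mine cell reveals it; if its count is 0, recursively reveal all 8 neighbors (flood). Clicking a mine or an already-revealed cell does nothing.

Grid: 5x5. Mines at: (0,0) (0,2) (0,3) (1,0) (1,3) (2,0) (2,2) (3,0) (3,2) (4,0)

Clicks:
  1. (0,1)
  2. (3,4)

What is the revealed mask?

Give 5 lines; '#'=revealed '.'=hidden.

Answer: .#...
.....
...##
...##
...##

Derivation:
Click 1 (0,1) count=3: revealed 1 new [(0,1)] -> total=1
Click 2 (3,4) count=0: revealed 6 new [(2,3) (2,4) (3,3) (3,4) (4,3) (4,4)] -> total=7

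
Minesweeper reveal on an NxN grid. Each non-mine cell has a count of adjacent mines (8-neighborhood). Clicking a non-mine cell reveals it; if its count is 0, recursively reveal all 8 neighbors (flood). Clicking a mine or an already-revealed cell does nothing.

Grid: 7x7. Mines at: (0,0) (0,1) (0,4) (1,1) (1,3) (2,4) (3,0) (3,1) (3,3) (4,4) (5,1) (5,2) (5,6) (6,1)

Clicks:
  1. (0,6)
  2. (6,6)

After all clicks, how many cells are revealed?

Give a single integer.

Answer: 11

Derivation:
Click 1 (0,6) count=0: revealed 10 new [(0,5) (0,6) (1,5) (1,6) (2,5) (2,6) (3,5) (3,6) (4,5) (4,6)] -> total=10
Click 2 (6,6) count=1: revealed 1 new [(6,6)] -> total=11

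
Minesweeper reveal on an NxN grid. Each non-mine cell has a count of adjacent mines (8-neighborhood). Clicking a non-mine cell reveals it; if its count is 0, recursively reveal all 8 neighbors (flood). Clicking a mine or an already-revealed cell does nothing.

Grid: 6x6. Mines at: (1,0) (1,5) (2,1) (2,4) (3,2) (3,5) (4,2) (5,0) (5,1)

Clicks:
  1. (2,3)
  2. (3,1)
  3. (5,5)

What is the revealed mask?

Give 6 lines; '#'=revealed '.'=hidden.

Click 1 (2,3) count=2: revealed 1 new [(2,3)] -> total=1
Click 2 (3,1) count=3: revealed 1 new [(3,1)] -> total=2
Click 3 (5,5) count=0: revealed 6 new [(4,3) (4,4) (4,5) (5,3) (5,4) (5,5)] -> total=8

Answer: ......
......
...#..
.#....
...###
...###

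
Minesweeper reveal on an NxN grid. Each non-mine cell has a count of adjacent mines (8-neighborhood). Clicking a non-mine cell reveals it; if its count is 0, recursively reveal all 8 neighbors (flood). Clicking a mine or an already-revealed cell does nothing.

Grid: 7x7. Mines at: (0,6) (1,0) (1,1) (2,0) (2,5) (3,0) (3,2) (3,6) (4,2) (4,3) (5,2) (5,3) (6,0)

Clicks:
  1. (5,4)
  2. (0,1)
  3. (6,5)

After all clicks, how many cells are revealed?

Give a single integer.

Answer: 10

Derivation:
Click 1 (5,4) count=2: revealed 1 new [(5,4)] -> total=1
Click 2 (0,1) count=2: revealed 1 new [(0,1)] -> total=2
Click 3 (6,5) count=0: revealed 8 new [(4,4) (4,5) (4,6) (5,5) (5,6) (6,4) (6,5) (6,6)] -> total=10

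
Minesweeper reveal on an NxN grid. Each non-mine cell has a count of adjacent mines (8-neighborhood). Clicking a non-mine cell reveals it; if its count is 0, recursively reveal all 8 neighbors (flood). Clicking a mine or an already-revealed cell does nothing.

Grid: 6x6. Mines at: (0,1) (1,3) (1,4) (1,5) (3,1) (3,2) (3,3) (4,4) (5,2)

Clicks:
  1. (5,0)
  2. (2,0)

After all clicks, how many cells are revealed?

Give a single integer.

Answer: 5

Derivation:
Click 1 (5,0) count=0: revealed 4 new [(4,0) (4,1) (5,0) (5,1)] -> total=4
Click 2 (2,0) count=1: revealed 1 new [(2,0)] -> total=5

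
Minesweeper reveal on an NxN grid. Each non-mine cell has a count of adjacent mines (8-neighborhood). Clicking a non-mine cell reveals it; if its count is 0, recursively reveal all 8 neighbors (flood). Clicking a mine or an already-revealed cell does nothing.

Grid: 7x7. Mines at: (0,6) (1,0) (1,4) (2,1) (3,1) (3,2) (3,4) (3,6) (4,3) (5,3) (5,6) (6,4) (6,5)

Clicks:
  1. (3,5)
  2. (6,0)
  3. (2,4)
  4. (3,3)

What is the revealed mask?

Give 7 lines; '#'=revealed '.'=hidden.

Answer: .......
.......
....#..
...#.#.
###....
###....
###....

Derivation:
Click 1 (3,5) count=2: revealed 1 new [(3,5)] -> total=1
Click 2 (6,0) count=0: revealed 9 new [(4,0) (4,1) (4,2) (5,0) (5,1) (5,2) (6,0) (6,1) (6,2)] -> total=10
Click 3 (2,4) count=2: revealed 1 new [(2,4)] -> total=11
Click 4 (3,3) count=3: revealed 1 new [(3,3)] -> total=12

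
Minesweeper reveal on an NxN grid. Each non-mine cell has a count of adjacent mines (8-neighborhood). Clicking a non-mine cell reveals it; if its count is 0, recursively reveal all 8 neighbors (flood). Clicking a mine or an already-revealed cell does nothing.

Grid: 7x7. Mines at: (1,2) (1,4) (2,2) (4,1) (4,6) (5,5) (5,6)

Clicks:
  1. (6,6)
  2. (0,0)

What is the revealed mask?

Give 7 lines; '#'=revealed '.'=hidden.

Click 1 (6,6) count=2: revealed 1 new [(6,6)] -> total=1
Click 2 (0,0) count=0: revealed 8 new [(0,0) (0,1) (1,0) (1,1) (2,0) (2,1) (3,0) (3,1)] -> total=9

Answer: ##.....
##.....
##.....
##.....
.......
.......
......#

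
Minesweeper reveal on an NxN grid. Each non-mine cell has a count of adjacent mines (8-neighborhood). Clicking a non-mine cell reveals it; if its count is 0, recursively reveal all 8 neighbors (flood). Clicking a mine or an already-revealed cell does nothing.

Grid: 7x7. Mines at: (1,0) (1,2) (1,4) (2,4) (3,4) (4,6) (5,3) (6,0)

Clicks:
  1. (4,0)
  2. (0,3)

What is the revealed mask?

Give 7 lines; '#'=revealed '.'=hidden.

Click 1 (4,0) count=0: revealed 15 new [(2,0) (2,1) (2,2) (2,3) (3,0) (3,1) (3,2) (3,3) (4,0) (4,1) (4,2) (4,3) (5,0) (5,1) (5,2)] -> total=15
Click 2 (0,3) count=2: revealed 1 new [(0,3)] -> total=16

Answer: ...#...
.......
####...
####...
####...
###....
.......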